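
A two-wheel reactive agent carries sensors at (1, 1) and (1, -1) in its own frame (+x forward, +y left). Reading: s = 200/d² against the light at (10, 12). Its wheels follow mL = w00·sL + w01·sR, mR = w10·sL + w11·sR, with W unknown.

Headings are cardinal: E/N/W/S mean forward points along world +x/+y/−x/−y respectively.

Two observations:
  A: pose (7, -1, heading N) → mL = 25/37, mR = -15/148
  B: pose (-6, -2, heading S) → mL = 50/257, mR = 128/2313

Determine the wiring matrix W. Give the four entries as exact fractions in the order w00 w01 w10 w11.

obs A: pose=(7,-1,N) → sL=5/4, sR=50/37, mL=25/37, mR=-15/148
obs B: pose=(-6,-2,S) → sL=4/9, sR=100/257, mL=50/257, mR=128/2313
sensor matrix S = [[5/4, 50/37], [4/9, 100/257]]; det S = -9775/85581
solve [mL_A; mL_B] = S·[w00; w01] and [mR_A; mR_B] = S·[w10; w11]:
  w00 = 0, w01 = 1/2, w10 = 1, w11 = -1

0 1/2 1 -1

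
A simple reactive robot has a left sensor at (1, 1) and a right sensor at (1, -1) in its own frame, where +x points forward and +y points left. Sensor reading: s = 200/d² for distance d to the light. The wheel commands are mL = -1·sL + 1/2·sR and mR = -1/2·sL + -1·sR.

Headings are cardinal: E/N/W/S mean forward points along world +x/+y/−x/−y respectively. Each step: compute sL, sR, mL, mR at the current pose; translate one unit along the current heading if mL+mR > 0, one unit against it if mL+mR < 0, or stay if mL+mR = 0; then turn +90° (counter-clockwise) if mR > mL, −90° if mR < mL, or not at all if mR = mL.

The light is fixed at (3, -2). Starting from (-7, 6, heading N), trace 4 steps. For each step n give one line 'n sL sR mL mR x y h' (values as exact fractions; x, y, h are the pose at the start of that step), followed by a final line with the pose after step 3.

0 100/101 100/81 -3050/8181 -14150/8181 -7 6 N
1 40/29 200/117 -1780/3393 -8140/3393 -7 5 E
2 25/17 10/9 -140/153 -565/306 -8 5 S
3 200/193 8/9 -1028/1737 -2444/1737 -8 6 W
final -7 6 N

n=0: pose=(-7,6,N); sL=100/101, sR=100/81; mL=-3050/8181, mR=-14150/8181; mL+mR=-17200/8181 → advance -1; mR−mL=-3700/2727 → turn -1·90°
n=1: pose=(-7,5,E); sL=40/29, sR=200/117; mL=-1780/3393, mR=-8140/3393; mL+mR=-9920/3393 → advance -1; mR−mL=-2120/1131 → turn -1·90°
n=2: pose=(-8,5,S); sL=25/17, sR=10/9; mL=-140/153, mR=-565/306; mL+mR=-845/306 → advance -1; mR−mL=-95/102 → turn -1·90°
n=3: pose=(-8,6,W); sL=200/193, sR=8/9; mL=-1028/1737, mR=-2444/1737; mL+mR=-3472/1737 → advance -1; mR−mL=-472/579 → turn -1·90°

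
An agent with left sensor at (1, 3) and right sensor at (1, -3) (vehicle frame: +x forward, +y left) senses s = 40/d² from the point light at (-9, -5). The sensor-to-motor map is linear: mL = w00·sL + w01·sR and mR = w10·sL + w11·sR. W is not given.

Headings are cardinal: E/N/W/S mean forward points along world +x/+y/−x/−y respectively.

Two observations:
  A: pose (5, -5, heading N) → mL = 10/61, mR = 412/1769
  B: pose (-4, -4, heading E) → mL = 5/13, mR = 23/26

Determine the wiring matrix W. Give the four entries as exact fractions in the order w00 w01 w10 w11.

obs A: pose=(5,-5,N) → sL=20/61, sR=4/29, mL=10/61, mR=412/1769
obs B: pose=(-4,-4,E) → sL=10/13, sR=1, mL=5/13, mR=23/26
sensor matrix S = [[20/61, 4/29], [10/13, 1]]; det S = 5100/22997
solve [mL_A; mL_B] = S·[w00; w01] and [mR_A; mR_B] = S·[w10; w11]:
  w00 = 1/2, w01 = 0, w10 = 1/2, w11 = 1/2

1/2 0 1/2 1/2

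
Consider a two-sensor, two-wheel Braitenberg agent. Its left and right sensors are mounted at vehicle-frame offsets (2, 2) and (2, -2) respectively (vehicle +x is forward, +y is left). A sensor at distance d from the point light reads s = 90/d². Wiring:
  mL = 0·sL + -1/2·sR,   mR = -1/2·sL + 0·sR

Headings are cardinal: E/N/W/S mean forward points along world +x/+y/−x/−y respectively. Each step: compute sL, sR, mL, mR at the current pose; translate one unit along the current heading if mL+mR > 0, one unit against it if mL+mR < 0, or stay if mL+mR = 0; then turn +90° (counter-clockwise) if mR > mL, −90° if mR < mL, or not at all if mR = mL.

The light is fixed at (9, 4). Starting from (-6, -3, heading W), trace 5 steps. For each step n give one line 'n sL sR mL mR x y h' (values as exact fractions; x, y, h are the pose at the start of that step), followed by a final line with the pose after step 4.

0 9/37 45/157 -45/314 -9/74 -6 -3 W
1 2/5 90/337 -45/337 -1/5 -5 -3 S
2 9/32 45/136 -45/272 -9/64 -5 -2 W
3 18/37 90/289 -45/289 -9/37 -4 -2 S
4 45/137 5/13 -5/26 -45/274 -4 -1 W
final -3 -1 S

n=0: pose=(-6,-3,W); sL=9/37, sR=45/157; mL=-45/314, mR=-9/74; mL+mR=-1539/5809 → advance -1; mR−mL=126/5809 → turn +1·90°
n=1: pose=(-5,-3,S); sL=2/5, sR=90/337; mL=-45/337, mR=-1/5; mL+mR=-562/1685 → advance -1; mR−mL=-112/1685 → turn -1·90°
n=2: pose=(-5,-2,W); sL=9/32, sR=45/136; mL=-45/272, mR=-9/64; mL+mR=-333/1088 → advance -1; mR−mL=27/1088 → turn +1·90°
n=3: pose=(-4,-2,S); sL=18/37, sR=90/289; mL=-45/289, mR=-9/37; mL+mR=-4266/10693 → advance -1; mR−mL=-936/10693 → turn -1·90°
n=4: pose=(-4,-1,W); sL=45/137, sR=5/13; mL=-5/26, mR=-45/274; mL+mR=-635/1781 → advance -1; mR−mL=50/1781 → turn +1·90°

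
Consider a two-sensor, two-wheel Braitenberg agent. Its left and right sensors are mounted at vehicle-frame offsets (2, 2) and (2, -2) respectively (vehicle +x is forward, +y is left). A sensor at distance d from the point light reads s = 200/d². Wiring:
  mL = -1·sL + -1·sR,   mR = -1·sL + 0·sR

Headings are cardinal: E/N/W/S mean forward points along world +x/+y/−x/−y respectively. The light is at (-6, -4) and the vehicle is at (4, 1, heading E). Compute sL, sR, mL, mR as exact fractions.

left sensor world pos  = (6, 3); dL² = 193
right sensor world pos = (6, -1); dR² = 153
sL = 200/193 = 200/193
sR = 200/153 = 200/153
mL = -1·sL + -1·sR = -69200/29529
mR = -1·sL + 0·sR = -200/193

200/193 200/153 -69200/29529 -200/193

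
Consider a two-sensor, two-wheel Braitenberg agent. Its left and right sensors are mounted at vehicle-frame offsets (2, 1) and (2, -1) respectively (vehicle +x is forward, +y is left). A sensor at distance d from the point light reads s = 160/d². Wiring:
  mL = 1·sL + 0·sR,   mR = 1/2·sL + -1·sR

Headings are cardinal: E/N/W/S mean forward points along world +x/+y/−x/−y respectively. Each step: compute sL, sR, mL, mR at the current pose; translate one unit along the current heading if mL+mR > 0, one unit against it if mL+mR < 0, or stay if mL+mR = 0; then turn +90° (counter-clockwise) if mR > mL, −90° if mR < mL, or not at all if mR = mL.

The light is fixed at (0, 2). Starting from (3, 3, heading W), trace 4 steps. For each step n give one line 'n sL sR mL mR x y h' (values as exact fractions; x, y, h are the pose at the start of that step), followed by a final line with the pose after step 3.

0 160 32 160 48 3 3 W
1 16 80/9 16 -8/9 2 3 N
2 32/5 160/17 32/5 -528/85 2 4 E
3 10 40 10 -35 3 4 S
final 3 5 W

n=0: pose=(3,3,W); sL=160, sR=32; mL=160, mR=48; mL+mR=208 → advance +1; mR−mL=-112 → turn -1·90°
n=1: pose=(2,3,N); sL=16, sR=80/9; mL=16, mR=-8/9; mL+mR=136/9 → advance +1; mR−mL=-152/9 → turn -1·90°
n=2: pose=(2,4,E); sL=32/5, sR=160/17; mL=32/5, mR=-528/85; mL+mR=16/85 → advance +1; mR−mL=-1072/85 → turn -1·90°
n=3: pose=(3,4,S); sL=10, sR=40; mL=10, mR=-35; mL+mR=-25 → advance -1; mR−mL=-45 → turn -1·90°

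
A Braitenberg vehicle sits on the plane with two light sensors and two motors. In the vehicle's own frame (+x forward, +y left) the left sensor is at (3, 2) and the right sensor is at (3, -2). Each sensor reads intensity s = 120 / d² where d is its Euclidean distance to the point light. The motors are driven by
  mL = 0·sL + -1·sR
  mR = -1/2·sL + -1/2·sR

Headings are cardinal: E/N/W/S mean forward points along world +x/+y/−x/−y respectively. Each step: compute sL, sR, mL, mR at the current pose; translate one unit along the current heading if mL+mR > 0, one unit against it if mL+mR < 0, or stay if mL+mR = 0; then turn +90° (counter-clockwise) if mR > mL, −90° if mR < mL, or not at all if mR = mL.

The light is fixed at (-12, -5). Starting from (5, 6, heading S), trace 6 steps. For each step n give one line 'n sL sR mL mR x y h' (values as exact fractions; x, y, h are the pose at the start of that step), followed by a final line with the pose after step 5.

0 24/85 120/289 -120/289 -504/1445 5 6 S
1 30/149 6/25 -6/25 -822/3725 5 7 E
2 120/421 40/183 -40/183 -19400/77043 4 7 N
3 12/53 60/221 -60/221 -2916/11713 4 6 E
4 24/73 24/97 -24/97 -2040/7081 3 6 N
5 10/39 30/97 -30/97 -1070/3783 3 5 E
final 2 5 N

n=0: pose=(5,6,S); sL=24/85, sR=120/289; mL=-120/289, mR=-504/1445; mL+mR=-1104/1445 → advance -1; mR−mL=96/1445 → turn +1·90°
n=1: pose=(5,7,E); sL=30/149, sR=6/25; mL=-6/25, mR=-822/3725; mL+mR=-1716/3725 → advance -1; mR−mL=72/3725 → turn +1·90°
n=2: pose=(4,7,N); sL=120/421, sR=40/183; mL=-40/183, mR=-19400/77043; mL+mR=-12080/25681 → advance -1; mR−mL=-2560/77043 → turn -1·90°
n=3: pose=(4,6,E); sL=12/53, sR=60/221; mL=-60/221, mR=-2916/11713; mL+mR=-6096/11713 → advance -1; mR−mL=264/11713 → turn +1·90°
n=4: pose=(3,6,N); sL=24/73, sR=24/97; mL=-24/97, mR=-2040/7081; mL+mR=-3792/7081 → advance -1; mR−mL=-288/7081 → turn -1·90°
n=5: pose=(3,5,E); sL=10/39, sR=30/97; mL=-30/97, mR=-1070/3783; mL+mR=-2240/3783 → advance -1; mR−mL=100/3783 → turn +1·90°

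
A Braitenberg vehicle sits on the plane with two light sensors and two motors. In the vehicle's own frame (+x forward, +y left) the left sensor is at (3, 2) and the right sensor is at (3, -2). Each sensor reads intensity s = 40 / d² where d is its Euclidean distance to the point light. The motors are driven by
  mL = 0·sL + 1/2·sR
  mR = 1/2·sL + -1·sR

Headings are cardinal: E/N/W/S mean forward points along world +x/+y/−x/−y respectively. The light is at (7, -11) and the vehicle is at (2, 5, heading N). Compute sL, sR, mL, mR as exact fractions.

left sensor world pos  = (0, 8); dL² = 410
right sensor world pos = (4, 8); dR² = 370
sL = 40/410 = 4/41
sR = 40/370 = 4/37
mL = 0·sL + 1/2·sR = 2/37
mR = 1/2·sL + -1·sR = -90/1517

4/41 4/37 2/37 -90/1517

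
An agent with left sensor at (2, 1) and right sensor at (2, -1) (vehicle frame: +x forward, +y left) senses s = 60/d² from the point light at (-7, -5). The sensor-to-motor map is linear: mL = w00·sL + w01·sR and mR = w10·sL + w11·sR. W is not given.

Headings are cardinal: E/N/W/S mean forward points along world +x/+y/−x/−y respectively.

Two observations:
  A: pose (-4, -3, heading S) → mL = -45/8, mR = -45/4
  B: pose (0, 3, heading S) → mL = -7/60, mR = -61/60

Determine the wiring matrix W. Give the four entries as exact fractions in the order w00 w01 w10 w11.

obs A: pose=(-4,-3,S) → sL=15/4, sR=15, mL=-45/8, mR=-45/4
obs B: pose=(0,3,S) → sL=3/5, sR=5/6, mL=-7/60, mR=-61/60
sensor matrix S = [[15/4, 15], [3/5, 5/6]]; det S = -47/8
solve [mL_A; mL_B] = S·[w00; w01] and [mR_A; mR_B] = S·[w10; w11]:
  w00 = 1/2, w01 = -1/2, w10 = -1, w11 = -1/2

1/2 -1/2 -1 -1/2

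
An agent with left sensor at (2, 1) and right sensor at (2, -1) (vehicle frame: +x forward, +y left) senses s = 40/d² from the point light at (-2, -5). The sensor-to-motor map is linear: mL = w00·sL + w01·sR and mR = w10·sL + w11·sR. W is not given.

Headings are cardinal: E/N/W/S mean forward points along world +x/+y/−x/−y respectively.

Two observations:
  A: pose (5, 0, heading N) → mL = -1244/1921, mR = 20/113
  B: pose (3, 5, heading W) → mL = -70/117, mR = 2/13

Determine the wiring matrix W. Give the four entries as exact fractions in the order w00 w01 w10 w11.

-1 -1/2 0 1/2

obs A: pose=(5,0,N) → sL=8/17, sR=40/113, mL=-1244/1921, mR=20/113
obs B: pose=(3,5,W) → sL=4/9, sR=4/13, mL=-70/117, mR=2/13
sensor matrix S = [[8/17, 40/113], [4/9, 4/13]]; det S = -2816/224757
solve [mL_A; mL_B] = S·[w00; w01] and [mR_A; mR_B] = S·[w10; w11]:
  w00 = -1, w01 = -1/2, w10 = 0, w11 = 1/2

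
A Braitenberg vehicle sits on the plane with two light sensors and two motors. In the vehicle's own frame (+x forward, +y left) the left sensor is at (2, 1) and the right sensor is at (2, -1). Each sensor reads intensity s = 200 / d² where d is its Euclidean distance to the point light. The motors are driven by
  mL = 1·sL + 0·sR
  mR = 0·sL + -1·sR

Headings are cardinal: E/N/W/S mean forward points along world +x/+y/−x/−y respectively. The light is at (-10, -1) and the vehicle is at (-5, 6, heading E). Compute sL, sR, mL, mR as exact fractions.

left sensor world pos  = (-3, 7); dL² = 113
right sensor world pos = (-3, 5); dR² = 85
sL = 200/113 = 200/113
sR = 200/85 = 40/17
mL = 1·sL + 0·sR = 200/113
mR = 0·sL + -1·sR = -40/17

200/113 40/17 200/113 -40/17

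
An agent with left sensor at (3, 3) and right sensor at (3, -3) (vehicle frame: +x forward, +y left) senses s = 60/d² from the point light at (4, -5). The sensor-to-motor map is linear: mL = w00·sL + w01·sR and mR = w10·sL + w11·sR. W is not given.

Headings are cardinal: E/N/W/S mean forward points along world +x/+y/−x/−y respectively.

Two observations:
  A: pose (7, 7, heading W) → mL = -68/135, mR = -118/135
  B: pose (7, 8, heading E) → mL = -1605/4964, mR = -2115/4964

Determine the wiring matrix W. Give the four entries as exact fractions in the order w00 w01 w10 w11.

obs A: pose=(7,7,W) → sL=20/27, sR=4/15, mL=-68/135, mR=-118/135
obs B: pose=(7,8,E) → sL=15/73, sR=15/34, mL=-1605/4964, mR=-2115/4964
sensor matrix S = [[20/27, 4/15], [15/73, 15/34]]; det S = 3038/11169
solve [mL_A; mL_B] = S·[w00; w01] and [mR_A; mR_B] = S·[w10; w11]:
  w00 = -1/2, w01 = -1/2, w10 = -1, w11 = -1/2

-1/2 -1/2 -1 -1/2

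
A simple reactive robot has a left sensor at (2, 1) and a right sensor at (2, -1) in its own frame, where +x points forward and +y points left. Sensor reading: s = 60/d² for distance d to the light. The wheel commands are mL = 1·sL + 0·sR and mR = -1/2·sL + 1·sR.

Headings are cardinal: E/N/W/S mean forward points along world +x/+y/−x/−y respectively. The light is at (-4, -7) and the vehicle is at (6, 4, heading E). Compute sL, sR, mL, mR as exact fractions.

left sensor world pos  = (8, 5); dL² = 288
right sensor world pos = (8, 3); dR² = 244
sL = 60/288 = 5/24
sR = 60/244 = 15/61
mL = 1·sL + 0·sR = 5/24
mR = -1/2·sL + 1·sR = 415/2928

5/24 15/61 5/24 415/2928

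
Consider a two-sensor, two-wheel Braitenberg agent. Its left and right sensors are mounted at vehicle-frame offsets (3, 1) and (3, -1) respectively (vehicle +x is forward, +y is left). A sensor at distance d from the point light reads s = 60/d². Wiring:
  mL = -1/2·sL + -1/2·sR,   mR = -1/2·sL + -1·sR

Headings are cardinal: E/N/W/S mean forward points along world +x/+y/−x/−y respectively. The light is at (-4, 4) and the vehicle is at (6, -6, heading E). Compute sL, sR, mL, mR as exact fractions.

6/25 6/29 -162/725 -237/725

left sensor world pos  = (9, -5); dL² = 250
right sensor world pos = (9, -7); dR² = 290
sL = 60/250 = 6/25
sR = 60/290 = 6/29
mL = -1/2·sL + -1/2·sR = -162/725
mR = -1/2·sL + -1·sR = -237/725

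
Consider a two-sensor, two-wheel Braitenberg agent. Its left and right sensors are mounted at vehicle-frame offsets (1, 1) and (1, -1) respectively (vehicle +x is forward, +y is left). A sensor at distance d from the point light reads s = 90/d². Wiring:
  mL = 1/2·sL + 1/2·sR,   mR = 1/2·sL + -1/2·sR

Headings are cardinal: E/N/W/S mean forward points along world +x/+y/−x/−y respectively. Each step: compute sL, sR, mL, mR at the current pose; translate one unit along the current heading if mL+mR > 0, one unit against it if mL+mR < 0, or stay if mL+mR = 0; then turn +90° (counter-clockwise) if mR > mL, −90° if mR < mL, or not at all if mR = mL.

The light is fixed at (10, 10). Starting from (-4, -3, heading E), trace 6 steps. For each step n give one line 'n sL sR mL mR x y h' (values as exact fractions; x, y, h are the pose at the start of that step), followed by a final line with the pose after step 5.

n=0: pose=(-4,-3,E); sL=90/313, sR=18/73; mL=6102/22849, mR=468/22849; mL+mR=90/313 → advance +1; mR−mL=-18/73 → turn -1·90°
n=1: pose=(-3,-3,S); sL=9/34, sR=45/196; mL=1647/6664, mR=117/6664; mL+mR=9/34 → advance +1; mR−mL=-45/196 → turn -1·90°
n=2: pose=(-3,-4,W); sL=90/421, sR=18/73; mL=7074/30733, mR=-504/30733; mL+mR=90/421 → advance +1; mR−mL=-18/73 → turn -1·90°
n=3: pose=(-4,-4,N); sL=45/197, sR=45/169; mL=8235/33293, mR=-630/33293; mL+mR=45/197 → advance +1; mR−mL=-45/169 → turn -1·90°
n=4: pose=(-4,-3,E); sL=90/313, sR=18/73; mL=6102/22849, mR=468/22849; mL+mR=90/313 → advance +1; mR−mL=-18/73 → turn -1·90°
n=5: pose=(-3,-3,S); sL=9/34, sR=45/196; mL=1647/6664, mR=117/6664; mL+mR=9/34 → advance +1; mR−mL=-45/196 → turn -1·90°

0 90/313 18/73 6102/22849 468/22849 -4 -3 E
1 9/34 45/196 1647/6664 117/6664 -3 -3 S
2 90/421 18/73 7074/30733 -504/30733 -3 -4 W
3 45/197 45/169 8235/33293 -630/33293 -4 -4 N
4 90/313 18/73 6102/22849 468/22849 -4 -3 E
5 9/34 45/196 1647/6664 117/6664 -3 -3 S
final -3 -4 W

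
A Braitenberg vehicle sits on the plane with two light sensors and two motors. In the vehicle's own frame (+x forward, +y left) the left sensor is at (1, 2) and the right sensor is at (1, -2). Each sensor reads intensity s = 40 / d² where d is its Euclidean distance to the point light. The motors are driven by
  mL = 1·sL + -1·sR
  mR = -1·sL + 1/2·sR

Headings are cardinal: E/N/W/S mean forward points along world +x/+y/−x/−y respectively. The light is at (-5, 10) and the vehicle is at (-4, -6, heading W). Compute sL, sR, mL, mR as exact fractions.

10/81 10/49 -320/3969 -85/3969

left sensor world pos  = (-5, -8); dL² = 324
right sensor world pos = (-5, -4); dR² = 196
sL = 40/324 = 10/81
sR = 40/196 = 10/49
mL = 1·sL + -1·sR = -320/3969
mR = -1·sL + 1/2·sR = -85/3969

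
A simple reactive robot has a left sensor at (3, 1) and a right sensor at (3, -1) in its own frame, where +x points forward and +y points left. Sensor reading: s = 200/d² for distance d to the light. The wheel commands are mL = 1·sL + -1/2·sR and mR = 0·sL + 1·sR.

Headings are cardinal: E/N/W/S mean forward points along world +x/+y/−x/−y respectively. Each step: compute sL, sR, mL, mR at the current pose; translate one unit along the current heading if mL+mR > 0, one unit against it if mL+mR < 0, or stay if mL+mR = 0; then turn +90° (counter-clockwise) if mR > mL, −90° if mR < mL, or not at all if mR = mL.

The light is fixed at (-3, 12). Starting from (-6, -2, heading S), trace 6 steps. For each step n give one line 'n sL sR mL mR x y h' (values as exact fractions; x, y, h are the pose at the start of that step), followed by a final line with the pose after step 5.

0 200/293 40/61 6340/17873 40/61 -6 -2 S
1 50/49 25/32 1975/3136 25/32 -6 -3 E
2 200/153 40/29 2740/4437 40/29 -5 -3 N
3 4/5 100/97 138/485 100/97 -5 -2 W
4 200/293 40/61 6340/17873 40/61 -6 -2 S
5 50/49 25/32 1975/3136 25/32 -6 -3 E
final -5 -3 N

n=0: pose=(-6,-2,S); sL=200/293, sR=40/61; mL=6340/17873, mR=40/61; mL+mR=18060/17873 → advance +1; mR−mL=5380/17873 → turn +1·90°
n=1: pose=(-6,-3,E); sL=50/49, sR=25/32; mL=1975/3136, mR=25/32; mL+mR=4425/3136 → advance +1; mR−mL=475/3136 → turn +1·90°
n=2: pose=(-5,-3,N); sL=200/153, sR=40/29; mL=2740/4437, mR=40/29; mL+mR=8860/4437 → advance +1; mR−mL=3380/4437 → turn +1·90°
n=3: pose=(-5,-2,W); sL=4/5, sR=100/97; mL=138/485, mR=100/97; mL+mR=638/485 → advance +1; mR−mL=362/485 → turn +1·90°
n=4: pose=(-6,-2,S); sL=200/293, sR=40/61; mL=6340/17873, mR=40/61; mL+mR=18060/17873 → advance +1; mR−mL=5380/17873 → turn +1·90°
n=5: pose=(-6,-3,E); sL=50/49, sR=25/32; mL=1975/3136, mR=25/32; mL+mR=4425/3136 → advance +1; mR−mL=475/3136 → turn +1·90°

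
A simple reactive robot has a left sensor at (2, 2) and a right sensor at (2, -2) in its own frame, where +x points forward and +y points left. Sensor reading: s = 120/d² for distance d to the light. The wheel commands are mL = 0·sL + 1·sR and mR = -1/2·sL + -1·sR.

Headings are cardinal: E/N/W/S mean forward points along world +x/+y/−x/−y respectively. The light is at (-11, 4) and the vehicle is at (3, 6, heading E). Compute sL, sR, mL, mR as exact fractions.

left sensor world pos  = (5, 8); dL² = 272
right sensor world pos = (5, 4); dR² = 256
sL = 120/272 = 15/34
sR = 120/256 = 15/32
mL = 0·sL + 1·sR = 15/32
mR = -1/2·sL + -1·sR = -375/544

15/34 15/32 15/32 -375/544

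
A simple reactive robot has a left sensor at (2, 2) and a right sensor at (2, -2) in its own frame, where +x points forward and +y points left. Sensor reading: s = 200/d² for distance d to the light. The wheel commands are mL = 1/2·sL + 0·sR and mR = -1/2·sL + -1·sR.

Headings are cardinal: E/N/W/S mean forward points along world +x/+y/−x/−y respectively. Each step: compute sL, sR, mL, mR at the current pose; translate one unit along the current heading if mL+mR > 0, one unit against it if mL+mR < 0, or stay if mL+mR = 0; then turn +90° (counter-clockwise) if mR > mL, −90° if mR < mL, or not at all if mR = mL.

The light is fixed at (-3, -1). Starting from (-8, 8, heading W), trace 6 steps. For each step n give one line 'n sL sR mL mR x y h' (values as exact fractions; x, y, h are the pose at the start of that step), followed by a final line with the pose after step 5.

0 100/49 20/17 50/49 -1830/833 -8 8 W
1 200/157 8/5 100/157 -1756/785 -7 8 N
2 25/13 5 25/26 -155/26 -7 7 E
3 40/9 40/17 20/9 -700/153 -8 7 S
4 100/49 20/17 50/49 -1830/833 -8 8 W
5 200/157 8/5 100/157 -1756/785 -7 8 N
final -7 7 E

n=0: pose=(-8,8,W); sL=100/49, sR=20/17; mL=50/49, mR=-1830/833; mL+mR=-20/17 → advance -1; mR−mL=-2680/833 → turn -1·90°
n=1: pose=(-7,8,N); sL=200/157, sR=8/5; mL=100/157, mR=-1756/785; mL+mR=-8/5 → advance -1; mR−mL=-2256/785 → turn -1·90°
n=2: pose=(-7,7,E); sL=25/13, sR=5; mL=25/26, mR=-155/26; mL+mR=-5 → advance -1; mR−mL=-90/13 → turn -1·90°
n=3: pose=(-8,7,S); sL=40/9, sR=40/17; mL=20/9, mR=-700/153; mL+mR=-40/17 → advance -1; mR−mL=-1040/153 → turn -1·90°
n=4: pose=(-8,8,W); sL=100/49, sR=20/17; mL=50/49, mR=-1830/833; mL+mR=-20/17 → advance -1; mR−mL=-2680/833 → turn -1·90°
n=5: pose=(-7,8,N); sL=200/157, sR=8/5; mL=100/157, mR=-1756/785; mL+mR=-8/5 → advance -1; mR−mL=-2256/785 → turn -1·90°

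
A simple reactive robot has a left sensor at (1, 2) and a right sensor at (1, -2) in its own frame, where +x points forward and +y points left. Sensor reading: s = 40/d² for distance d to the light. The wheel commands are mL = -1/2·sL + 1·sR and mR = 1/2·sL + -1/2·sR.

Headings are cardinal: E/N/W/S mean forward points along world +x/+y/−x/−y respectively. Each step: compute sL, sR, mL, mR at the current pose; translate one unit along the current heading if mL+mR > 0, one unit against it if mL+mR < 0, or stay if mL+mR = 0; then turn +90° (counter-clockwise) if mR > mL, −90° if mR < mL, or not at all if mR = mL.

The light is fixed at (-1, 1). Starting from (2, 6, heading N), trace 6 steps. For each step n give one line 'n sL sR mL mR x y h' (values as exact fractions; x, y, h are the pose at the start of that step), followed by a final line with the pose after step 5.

n=0: pose=(2,6,N); sL=40/37, sR=40/61; mL=260/2257, mR=480/2257; mL+mR=20/61 → advance +1; mR−mL=220/2257 → turn +1·90°
n=1: pose=(2,7,W); sL=2, sR=10/17; mL=-7/17, mR=12/17; mL+mR=5/17 → advance +1; mR−mL=19/17 → turn +1·90°
n=2: pose=(1,7,S); sL=40/41, sR=8/5; mL=228/205, mR=-64/205; mL+mR=4/5 → advance +1; mR−mL=-292/205 → turn -1·90°
n=3: pose=(1,6,W); sL=4, sR=4/5; mL=-6/5, mR=8/5; mL+mR=2/5 → advance +1; mR−mL=14/5 → turn +1·90°
n=4: pose=(0,6,S); sL=8/5, sR=40/17; mL=132/85, mR=-32/85; mL+mR=20/17 → advance +1; mR−mL=-164/85 → turn -1·90°
n=5: pose=(0,5,W); sL=10, sR=10/9; mL=-35/9, mR=40/9; mL+mR=5/9 → advance +1; mR−mL=25/3 → turn +1·90°

0 40/37 40/61 260/2257 480/2257 2 6 N
1 2 10/17 -7/17 12/17 2 7 W
2 40/41 8/5 228/205 -64/205 1 7 S
3 4 4/5 -6/5 8/5 1 6 W
4 8/5 40/17 132/85 -32/85 0 6 S
5 10 10/9 -35/9 40/9 0 5 W
final -1 5 S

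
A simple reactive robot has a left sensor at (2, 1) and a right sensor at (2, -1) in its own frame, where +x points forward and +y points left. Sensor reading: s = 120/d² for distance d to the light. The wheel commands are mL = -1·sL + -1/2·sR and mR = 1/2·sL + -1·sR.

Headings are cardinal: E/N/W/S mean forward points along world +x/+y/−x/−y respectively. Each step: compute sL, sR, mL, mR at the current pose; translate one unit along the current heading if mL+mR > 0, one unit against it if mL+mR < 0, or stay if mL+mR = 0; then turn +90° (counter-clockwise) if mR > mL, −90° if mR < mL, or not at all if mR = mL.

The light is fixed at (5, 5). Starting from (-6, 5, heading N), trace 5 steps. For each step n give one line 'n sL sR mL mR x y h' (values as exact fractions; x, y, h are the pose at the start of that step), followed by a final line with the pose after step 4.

0 30/37 15/13 -1335/962 -360/481 -6 5 N
1 120/173 120/169 -30660/29237 -10620/29237 -6 4 W
2 4/3 12/13 -70/39 -10/39 -5 4 S
3 24/13 24/13 -36/13 -12/13 -5 5 E
4 30/37 15/13 -1335/962 -360/481 -6 5 N
final -6 4 W

n=0: pose=(-6,5,N); sL=30/37, sR=15/13; mL=-1335/962, mR=-360/481; mL+mR=-2055/962 → advance -1; mR−mL=615/962 → turn +1·90°
n=1: pose=(-6,4,W); sL=120/173, sR=120/169; mL=-30660/29237, mR=-10620/29237; mL+mR=-41280/29237 → advance -1; mR−mL=20040/29237 → turn +1·90°
n=2: pose=(-5,4,S); sL=4/3, sR=12/13; mL=-70/39, mR=-10/39; mL+mR=-80/39 → advance -1; mR−mL=20/13 → turn +1·90°
n=3: pose=(-5,5,E); sL=24/13, sR=24/13; mL=-36/13, mR=-12/13; mL+mR=-48/13 → advance -1; mR−mL=24/13 → turn +1·90°
n=4: pose=(-6,5,N); sL=30/37, sR=15/13; mL=-1335/962, mR=-360/481; mL+mR=-2055/962 → advance -1; mR−mL=615/962 → turn +1·90°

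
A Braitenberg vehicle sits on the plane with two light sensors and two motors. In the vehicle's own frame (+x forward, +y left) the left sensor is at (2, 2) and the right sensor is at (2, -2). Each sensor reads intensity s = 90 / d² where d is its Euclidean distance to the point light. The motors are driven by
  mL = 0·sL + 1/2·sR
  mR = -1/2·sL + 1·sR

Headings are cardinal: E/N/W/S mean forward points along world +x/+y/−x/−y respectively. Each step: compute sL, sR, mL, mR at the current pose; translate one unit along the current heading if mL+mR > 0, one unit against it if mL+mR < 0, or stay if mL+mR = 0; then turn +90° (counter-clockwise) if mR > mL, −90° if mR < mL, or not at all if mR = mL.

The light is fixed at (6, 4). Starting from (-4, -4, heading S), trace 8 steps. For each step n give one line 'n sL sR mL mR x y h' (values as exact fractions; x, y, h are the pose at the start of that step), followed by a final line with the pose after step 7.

0 45/82 45/122 45/244 945/10004 -4 -4 S
1 18/53 90/193 45/193 3033/10229 -4 -5 W
2 45/101 9/29 9/58 513/5858 -5 -5 S
3 90/313 90/233 45/233 17685/72929 -5 -6 W
4 45/122 9/34 9/68 333/4148 -6 -6 S
5 18/73 90/277 45/277 4077/20221 -6 -7 W
6 9/29 45/197 45/394 837/11426 -7 -7 S
7 90/421 18/65 9/65 4653/27365 -7 -8 W
final -8 -8 S

n=0: pose=(-4,-4,S); sL=45/82, sR=45/122; mL=45/244, mR=945/10004; mL+mR=1395/5002 → advance +1; mR−mL=-225/2501 → turn -1·90°
n=1: pose=(-4,-5,W); sL=18/53, sR=90/193; mL=45/193, mR=3033/10229; mL+mR=5418/10229 → advance +1; mR−mL=648/10229 → turn +1·90°
n=2: pose=(-5,-5,S); sL=45/101, sR=9/29; mL=9/58, mR=513/5858; mL+mR=711/2929 → advance +1; mR−mL=-198/2929 → turn -1·90°
n=3: pose=(-5,-6,W); sL=90/313, sR=90/233; mL=45/233, mR=17685/72929; mL+mR=31770/72929 → advance +1; mR−mL=3600/72929 → turn +1·90°
n=4: pose=(-6,-6,S); sL=45/122, sR=9/34; mL=9/68, mR=333/4148; mL+mR=441/2074 → advance +1; mR−mL=-54/1037 → turn -1·90°
n=5: pose=(-6,-7,W); sL=18/73, sR=90/277; mL=45/277, mR=4077/20221; mL+mR=7362/20221 → advance +1; mR−mL=792/20221 → turn +1·90°
n=6: pose=(-7,-7,S); sL=9/29, sR=45/197; mL=45/394, mR=837/11426; mL+mR=1071/5713 → advance +1; mR−mL=-234/5713 → turn -1·90°
n=7: pose=(-7,-8,W); sL=90/421, sR=18/65; mL=9/65, mR=4653/27365; mL+mR=8442/27365 → advance +1; mR−mL=864/27365 → turn +1·90°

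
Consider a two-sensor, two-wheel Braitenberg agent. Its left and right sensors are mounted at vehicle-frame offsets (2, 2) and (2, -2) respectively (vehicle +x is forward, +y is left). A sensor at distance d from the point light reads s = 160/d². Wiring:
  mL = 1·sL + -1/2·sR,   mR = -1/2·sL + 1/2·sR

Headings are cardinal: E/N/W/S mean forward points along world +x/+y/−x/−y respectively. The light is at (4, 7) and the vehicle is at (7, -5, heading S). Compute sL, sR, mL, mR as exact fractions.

160/221 160/197 13840/43537 1920/43537

left sensor world pos  = (9, -7); dL² = 221
right sensor world pos = (5, -7); dR² = 197
sL = 160/221 = 160/221
sR = 160/197 = 160/197
mL = 1·sL + -1/2·sR = 13840/43537
mR = -1/2·sL + 1/2·sR = 1920/43537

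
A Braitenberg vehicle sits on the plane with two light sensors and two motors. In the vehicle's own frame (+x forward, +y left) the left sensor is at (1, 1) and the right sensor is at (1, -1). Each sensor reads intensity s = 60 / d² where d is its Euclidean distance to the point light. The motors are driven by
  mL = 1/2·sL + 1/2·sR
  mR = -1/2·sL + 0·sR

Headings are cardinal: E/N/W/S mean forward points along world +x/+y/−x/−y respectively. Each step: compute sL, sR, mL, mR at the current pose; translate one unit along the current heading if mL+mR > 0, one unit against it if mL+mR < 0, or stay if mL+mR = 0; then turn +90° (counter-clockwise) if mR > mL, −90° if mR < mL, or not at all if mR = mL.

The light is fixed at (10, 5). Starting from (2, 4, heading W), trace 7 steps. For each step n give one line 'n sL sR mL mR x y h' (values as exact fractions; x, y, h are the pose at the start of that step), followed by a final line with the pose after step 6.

0 12/17 20/27 332/459 -6/17 2 4 W
1 3/5 15/16 123/160 -3/10 1 4 N
2 12/13 12/13 12/13 -6/13 1 5 E
3 6/5 30/41 198/205 -3/5 2 5 S
4 12/17 20/27 332/459 -6/17 2 4 W
5 3/5 15/16 123/160 -3/10 1 4 N
6 12/13 12/13 12/13 -6/13 1 5 E
final 2 5 S

n=0: pose=(2,4,W); sL=12/17, sR=20/27; mL=332/459, mR=-6/17; mL+mR=10/27 → advance +1; mR−mL=-494/459 → turn -1·90°
n=1: pose=(1,4,N); sL=3/5, sR=15/16; mL=123/160, mR=-3/10; mL+mR=15/32 → advance +1; mR−mL=-171/160 → turn -1·90°
n=2: pose=(1,5,E); sL=12/13, sR=12/13; mL=12/13, mR=-6/13; mL+mR=6/13 → advance +1; mR−mL=-18/13 → turn -1·90°
n=3: pose=(2,5,S); sL=6/5, sR=30/41; mL=198/205, mR=-3/5; mL+mR=15/41 → advance +1; mR−mL=-321/205 → turn -1·90°
n=4: pose=(2,4,W); sL=12/17, sR=20/27; mL=332/459, mR=-6/17; mL+mR=10/27 → advance +1; mR−mL=-494/459 → turn -1·90°
n=5: pose=(1,4,N); sL=3/5, sR=15/16; mL=123/160, mR=-3/10; mL+mR=15/32 → advance +1; mR−mL=-171/160 → turn -1·90°
n=6: pose=(1,5,E); sL=12/13, sR=12/13; mL=12/13, mR=-6/13; mL+mR=6/13 → advance +1; mR−mL=-18/13 → turn -1·90°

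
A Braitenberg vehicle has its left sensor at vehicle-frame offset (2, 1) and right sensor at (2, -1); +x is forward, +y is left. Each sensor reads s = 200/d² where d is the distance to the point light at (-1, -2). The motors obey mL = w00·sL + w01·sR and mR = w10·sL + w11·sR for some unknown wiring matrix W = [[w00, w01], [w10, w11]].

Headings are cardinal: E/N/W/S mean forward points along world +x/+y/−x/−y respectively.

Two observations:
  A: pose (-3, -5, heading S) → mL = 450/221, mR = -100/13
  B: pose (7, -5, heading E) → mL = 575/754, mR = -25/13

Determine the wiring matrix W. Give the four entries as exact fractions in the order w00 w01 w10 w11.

obs A: pose=(-3,-5,S) → sL=100/13, sR=100/17, mL=450/221, mR=-100/13
obs B: pose=(7,-5,E) → sL=25/13, sR=50/29, mL=575/754, mR=-25/13
sensor matrix S = [[100/13, 100/17], [25/13, 50/29]]; det S = 12500/6409
solve [mL_A; mL_B] = S·[w00; w01] and [mR_A; mR_B] = S·[w10; w11]:
  w00 = -1/2, w01 = 1, w10 = -1, w11 = 0

-1/2 1 -1 0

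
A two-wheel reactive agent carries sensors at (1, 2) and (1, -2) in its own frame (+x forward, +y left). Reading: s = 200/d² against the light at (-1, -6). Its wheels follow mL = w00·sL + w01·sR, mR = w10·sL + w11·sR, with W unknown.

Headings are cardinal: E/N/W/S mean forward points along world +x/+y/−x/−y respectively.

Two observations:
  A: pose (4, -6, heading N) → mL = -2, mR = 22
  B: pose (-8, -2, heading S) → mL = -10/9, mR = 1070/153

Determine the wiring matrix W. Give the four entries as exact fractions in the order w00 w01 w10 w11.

0 -1/2 1 1/2

obs A: pose=(4,-6,N) → sL=20, sR=4, mL=-2, mR=22
obs B: pose=(-8,-2,S) → sL=100/17, sR=20/9, mL=-10/9, mR=1070/153
sensor matrix S = [[20, 4], [100/17, 20/9]]; det S = 3200/153
solve [mL_A; mL_B] = S·[w00; w01] and [mR_A; mR_B] = S·[w10; w11]:
  w00 = 0, w01 = -1/2, w10 = 1, w11 = 1/2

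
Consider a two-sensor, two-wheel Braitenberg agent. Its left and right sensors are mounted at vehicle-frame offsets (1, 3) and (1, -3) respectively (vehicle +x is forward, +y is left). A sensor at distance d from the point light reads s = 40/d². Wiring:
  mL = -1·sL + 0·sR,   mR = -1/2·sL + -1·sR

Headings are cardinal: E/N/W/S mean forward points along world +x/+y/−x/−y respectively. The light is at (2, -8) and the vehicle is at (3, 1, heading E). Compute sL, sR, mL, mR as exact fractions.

left sensor world pos  = (4, 4); dL² = 148
right sensor world pos = (4, -2); dR² = 40
sL = 40/148 = 10/37
sR = 40/40 = 1
mL = -1·sL + 0·sR = -10/37
mR = -1/2·sL + -1·sR = -42/37

10/37 1 -10/37 -42/37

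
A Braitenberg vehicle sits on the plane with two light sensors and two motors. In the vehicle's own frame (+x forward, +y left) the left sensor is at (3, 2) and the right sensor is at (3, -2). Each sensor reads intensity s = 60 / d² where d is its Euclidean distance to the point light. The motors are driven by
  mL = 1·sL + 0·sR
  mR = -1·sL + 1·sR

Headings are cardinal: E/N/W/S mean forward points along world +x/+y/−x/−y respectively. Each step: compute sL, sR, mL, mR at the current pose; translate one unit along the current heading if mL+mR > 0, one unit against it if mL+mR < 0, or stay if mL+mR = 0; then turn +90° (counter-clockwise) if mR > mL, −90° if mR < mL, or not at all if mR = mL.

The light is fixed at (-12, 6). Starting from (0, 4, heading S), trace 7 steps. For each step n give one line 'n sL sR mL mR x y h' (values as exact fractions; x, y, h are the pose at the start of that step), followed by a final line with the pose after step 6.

0 60/221 12/25 60/221 1152/5525 0 4 S
1 30/53 30/41 30/53 360/2173 0 3 W
2 20/27 60/169 20/27 -1760/4563 -1 3 N
3 15/49 15/53 15/49 -60/2597 -1 4 E
4 60/221 12/25 60/221 1152/5525 0 4 S
5 30/53 30/41 30/53 360/2173 0 3 W
6 20/27 60/169 20/27 -1760/4563 -1 3 N
final -1 4 E

n=0: pose=(0,4,S); sL=60/221, sR=12/25; mL=60/221, mR=1152/5525; mL+mR=12/25 → advance +1; mR−mL=-348/5525 → turn -1·90°
n=1: pose=(0,3,W); sL=30/53, sR=30/41; mL=30/53, mR=360/2173; mL+mR=30/41 → advance +1; mR−mL=-870/2173 → turn -1·90°
n=2: pose=(-1,3,N); sL=20/27, sR=60/169; mL=20/27, mR=-1760/4563; mL+mR=60/169 → advance +1; mR−mL=-5140/4563 → turn -1·90°
n=3: pose=(-1,4,E); sL=15/49, sR=15/53; mL=15/49, mR=-60/2597; mL+mR=15/53 → advance +1; mR−mL=-855/2597 → turn -1·90°
n=4: pose=(0,4,S); sL=60/221, sR=12/25; mL=60/221, mR=1152/5525; mL+mR=12/25 → advance +1; mR−mL=-348/5525 → turn -1·90°
n=5: pose=(0,3,W); sL=30/53, sR=30/41; mL=30/53, mR=360/2173; mL+mR=30/41 → advance +1; mR−mL=-870/2173 → turn -1·90°
n=6: pose=(-1,3,N); sL=20/27, sR=60/169; mL=20/27, mR=-1760/4563; mL+mR=60/169 → advance +1; mR−mL=-5140/4563 → turn -1·90°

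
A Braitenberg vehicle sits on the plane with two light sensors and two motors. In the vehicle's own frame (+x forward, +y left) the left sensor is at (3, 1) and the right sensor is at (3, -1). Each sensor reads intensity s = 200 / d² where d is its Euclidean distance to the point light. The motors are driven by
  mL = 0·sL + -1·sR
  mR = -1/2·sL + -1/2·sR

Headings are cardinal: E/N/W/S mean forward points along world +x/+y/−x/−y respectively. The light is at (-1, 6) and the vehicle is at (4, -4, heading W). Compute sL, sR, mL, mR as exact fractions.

left sensor world pos  = (1, -5); dL² = 125
right sensor world pos = (1, -3); dR² = 85
sL = 200/125 = 8/5
sR = 200/85 = 40/17
mL = 0·sL + -1·sR = -40/17
mR = -1/2·sL + -1/2·sR = -168/85

8/5 40/17 -40/17 -168/85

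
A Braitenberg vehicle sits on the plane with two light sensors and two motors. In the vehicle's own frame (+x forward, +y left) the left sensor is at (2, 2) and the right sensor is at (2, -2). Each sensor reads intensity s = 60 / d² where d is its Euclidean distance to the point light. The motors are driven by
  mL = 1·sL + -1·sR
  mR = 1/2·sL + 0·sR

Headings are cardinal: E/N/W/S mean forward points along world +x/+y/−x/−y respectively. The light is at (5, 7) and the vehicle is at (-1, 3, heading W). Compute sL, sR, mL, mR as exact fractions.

left sensor world pos  = (-3, 1); dL² = 100
right sensor world pos = (-3, 5); dR² = 68
sL = 60/100 = 3/5
sR = 60/68 = 15/17
mL = 1·sL + -1·sR = -24/85
mR = 1/2·sL + 0·sR = 3/10

3/5 15/17 -24/85 3/10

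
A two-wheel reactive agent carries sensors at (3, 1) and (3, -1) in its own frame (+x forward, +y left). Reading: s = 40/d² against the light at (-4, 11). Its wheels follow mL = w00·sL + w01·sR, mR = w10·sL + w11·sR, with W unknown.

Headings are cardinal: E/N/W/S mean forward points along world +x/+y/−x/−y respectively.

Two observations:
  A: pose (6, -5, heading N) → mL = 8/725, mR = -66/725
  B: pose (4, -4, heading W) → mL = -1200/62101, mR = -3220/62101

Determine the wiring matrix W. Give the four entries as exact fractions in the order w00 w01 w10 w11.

1/2 -1/2 -1 1/2

obs A: pose=(6,-5,N) → sL=4/25, sR=4/29, mL=8/725, mR=-66/725
obs B: pose=(4,-4,W) → sL=40/281, sR=40/221, mL=-1200/62101, mR=-3220/62101
sensor matrix S = [[4/25, 4/29], [40/281, 40/221]]; det S = 83968/9004645
solve [mL_A; mL_B] = S·[w00; w01] and [mR_A; mR_B] = S·[w10; w11]:
  w00 = 1/2, w01 = -1/2, w10 = -1, w11 = 1/2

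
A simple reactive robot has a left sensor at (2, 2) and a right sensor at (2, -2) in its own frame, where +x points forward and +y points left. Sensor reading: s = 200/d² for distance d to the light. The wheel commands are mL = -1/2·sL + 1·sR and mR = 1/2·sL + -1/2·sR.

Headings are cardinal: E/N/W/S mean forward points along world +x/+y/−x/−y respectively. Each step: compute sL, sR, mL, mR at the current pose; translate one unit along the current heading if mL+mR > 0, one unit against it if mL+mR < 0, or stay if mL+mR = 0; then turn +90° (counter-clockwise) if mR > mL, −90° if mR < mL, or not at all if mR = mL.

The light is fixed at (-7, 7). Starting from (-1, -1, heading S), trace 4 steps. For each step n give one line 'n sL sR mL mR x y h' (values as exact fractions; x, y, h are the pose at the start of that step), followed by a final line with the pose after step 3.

0 50/41 50/29 1325/1189 -300/1189 -1 -1 S
1 200/137 40/13 4180/1781 -1440/1781 -1 -2 W
2 100/29 100/49 450/1421 1000/1421 -2 -2 N
3 200/109 40/9 3460/981 -1280/981 -2 -1 W
final -3 -1 N

n=0: pose=(-1,-1,S); sL=50/41, sR=50/29; mL=1325/1189, mR=-300/1189; mL+mR=25/29 → advance +1; mR−mL=-1625/1189 → turn -1·90°
n=1: pose=(-1,-2,W); sL=200/137, sR=40/13; mL=4180/1781, mR=-1440/1781; mL+mR=20/13 → advance +1; mR−mL=-5620/1781 → turn -1·90°
n=2: pose=(-2,-2,N); sL=100/29, sR=100/49; mL=450/1421, mR=1000/1421; mL+mR=50/49 → advance +1; mR−mL=550/1421 → turn +1·90°
n=3: pose=(-2,-1,W); sL=200/109, sR=40/9; mL=3460/981, mR=-1280/981; mL+mR=20/9 → advance +1; mR−mL=-1580/327 → turn -1·90°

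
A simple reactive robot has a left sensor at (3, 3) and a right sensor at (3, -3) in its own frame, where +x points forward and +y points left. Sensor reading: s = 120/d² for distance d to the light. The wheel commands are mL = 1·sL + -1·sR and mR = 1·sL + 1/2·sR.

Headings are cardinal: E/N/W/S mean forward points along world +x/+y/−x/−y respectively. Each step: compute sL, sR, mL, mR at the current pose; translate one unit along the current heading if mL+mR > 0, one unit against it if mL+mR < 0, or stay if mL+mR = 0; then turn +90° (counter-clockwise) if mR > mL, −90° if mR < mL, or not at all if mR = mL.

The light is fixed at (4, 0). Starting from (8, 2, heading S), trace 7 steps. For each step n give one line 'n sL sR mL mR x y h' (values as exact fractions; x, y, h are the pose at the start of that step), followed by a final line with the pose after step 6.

n=0: pose=(8,2,S); sL=12/5, sR=60; mL=-288/5, mR=162/5; mL+mR=-126/5 → advance -1; mR−mL=90 → turn +1·90°
n=1: pose=(8,3,E); sL=24/17, sR=120/49; mL=-864/833, mR=2196/833; mL+mR=1332/833 → advance +1; mR−mL=180/49 → turn +1·90°
n=2: pose=(9,3,N); sL=3, sR=6/5; mL=9/5, mR=18/5; mL+mR=27/5 → advance +1; mR−mL=9/5 → turn +1·90°
n=3: pose=(9,4,W); sL=24, sR=120/53; mL=1152/53, mR=1332/53; mL+mR=2484/53 → advance +1; mR−mL=180/53 → turn +1·90°
n=4: pose=(8,4,S); sL=12/5, sR=60; mL=-288/5, mR=162/5; mL+mR=-126/5 → advance -1; mR−mL=90 → turn +1·90°
n=5: pose=(8,5,E); sL=120/113, sR=120/53; mL=-7200/5989, mR=13140/5989; mL+mR=5940/5989 → advance +1; mR−mL=180/53 → turn +1·90°
n=6: pose=(9,5,N); sL=30/17, sR=15/16; mL=225/272, mR=1215/544; mL+mR=1665/544 → advance +1; mR−mL=45/32 → turn +1·90°

0 12/5 60 -288/5 162/5 8 2 S
1 24/17 120/49 -864/833 2196/833 8 3 E
2 3 6/5 9/5 18/5 9 3 N
3 24 120/53 1152/53 1332/53 9 4 W
4 12/5 60 -288/5 162/5 8 4 S
5 120/113 120/53 -7200/5989 13140/5989 8 5 E
6 30/17 15/16 225/272 1215/544 9 5 N
final 9 6 W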